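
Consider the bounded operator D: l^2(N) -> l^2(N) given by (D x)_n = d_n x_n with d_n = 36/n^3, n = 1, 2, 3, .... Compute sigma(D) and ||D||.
sigma(D) = {36/n^3 : n ≥ 1} ∪ {0}; ||D|| = 36

A bounded diagonal operator on l^2 with diagonal entries d_n has spectrum equal to the closure of {d_n : n ≥ 1}: every d_n is an eigenvalue (with eigenvector e_n), so {d_n} ⊂ sigma(D); the spectrum is closed, so its closure is too; and for lambda not in the closure, (D - lambda I) has bounded inverse (the diagonal entries 1/(d_n - lambda) are bounded). For our sequence d_n = 36/n^3, n = 1, 2, 3, ...:
  - {d_n} = {36/n^3 : n ≥ 1}; the only limit point is 0
  - closure = {36/n^3 : n ≥ 1} ∪ {0}
For the norm: a diagonal operator has ||D|| = sup_n |d_n|. Here d_n = 36/n^3 is positive and decreasing, so sup_n |d_n| = d_1 = 36. So ||D|| = 36.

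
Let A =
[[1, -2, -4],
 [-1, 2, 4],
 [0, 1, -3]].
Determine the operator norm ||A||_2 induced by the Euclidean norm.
||A||_2 = sqrt((52 + sqrt(1824))/2) ≈ 6.8814 (= sqrt(largest eigenvalue of A^T A))

||A||_2 = sigma_max(A) = sqrt(lambda_max(A^T A)). Form the symmetric matrix M = A^T A =
[[2, -4, -8],
 [-4, 9, 13],
 [-8, 13, 41]].
Its characteristic polynomial (trace, sum of principal 2x2 minors, determinant of M give the coefficients) is
  p(λ) = det(λ I - M) = λ^3 - 52λ^2 + 220λ.
The constant term is 0, so λ = 0 is a root. Dividing out λ leaves p(λ) = λ(λ^2 - 52λ + 220). For λ^2 - 52λ + 220 the discriminant is 1824. It is nonnegative but not a perfect square, so the roots are real and irrational: λ = (52 ± sqrt(1824))/2 ≈ 47.3542, 4.6458.
So the eigenvalues of A^T A are ≈ 0, 4.6458, 47.3542 (all ≥ 0, as they must be for A^T A). The largest is λ_max = (52 + sqrt(1824))/2 ≈ 47.3542, hence ||A||_2 = sqrt(λ_max) = sqrt((52 + sqrt(1824))/2) ≈ 6.8814.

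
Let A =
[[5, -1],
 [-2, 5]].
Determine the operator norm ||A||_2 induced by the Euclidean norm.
||A||_2 = sqrt((55 + sqrt(909))/2) ≈ 6.5249 (= sqrt(largest eigenvalue of A^T A))

||A||_2 = sigma_max(A) = sqrt(lambda_max(A^T A)). Form the symmetric matrix M = A^T A =
[[29, -15],
 [-15, 26]].
Its characteristic polynomial (trace, determinant of M give the coefficients) is
  p(λ) = det(λ I - M) = λ^2 - 55λ + 529.
For λ^2 - 55λ + 529 the discriminant is 909. It is nonnegative but not a perfect square, so the roots are real and irrational: λ = (55 ± sqrt(909))/2 ≈ 42.5748, 12.4252.
So the eigenvalues of A^T A are ≈ 12.4252, 42.5748 (all ≥ 0, as they must be for A^T A). The largest is λ_max = (55 + sqrt(909))/2 ≈ 42.5748, hence ||A||_2 = sqrt(λ_max) = sqrt((55 + sqrt(909))/2) ≈ 6.5249.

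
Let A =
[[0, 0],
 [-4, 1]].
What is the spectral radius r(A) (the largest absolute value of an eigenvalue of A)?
r(A) = 1

The eigenvalues of A are the roots of its characteristic polynomial. With M = A (coefficients from the trace and determinant):
  p(λ) = det(λ I - M) = λ^2 - λ.
For λ^2 - λ the discriminant is 1. It is a perfect square (1^2), so the roots are rational: λ = (1 ± 1)/2 = 1, 0.
Thus the eigenvalues (to 4 decimals) are 1 (modulus 1); 0 (modulus 0). The spectral radius is the largest modulus: r(A) = 1. (Cross-check: r(A) ≤ ||A||_2 ≈ 4.1231; equality holds whenever A is normal, though it can also hold for some non-normal A.)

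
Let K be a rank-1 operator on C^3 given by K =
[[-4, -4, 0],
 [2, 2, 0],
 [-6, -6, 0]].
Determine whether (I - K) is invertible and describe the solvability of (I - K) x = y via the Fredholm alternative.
(I - K) is invertible (det(I - K) = 3 ≠ 0), so for every y in C^3 the equation (I - K) x = y has a unique solution.

K has rank 1, so it is an outer product K = u v^T: every row of K is a multiple of one row vector. Reading off the entries, u = (-2, 1, -3) and v = (2, 2, 0) (row i of K equals u_i·v^T). A rank-one matrix u v^T satisfies K u = u (v·u) and kills the (2)-dimensional subspace v^⊥, so its characteristic polynomial is lambda^2 (lambda - v·u) with v·u = tr K = -2. Hence the eigenvalues of I - K are 1 (multiplicity 2) and 1 - (-2) = 3, so det(I - K) = 3. (Direct check: I - K =
[[5, 4, 0],
 [-2, -1, 0],
 [6, 6, 1]]
has determinant 3.) The finite-dimensional Fredholm alternative says: either (I - K) is invertible, or ker(I - K) ≠ {0} and then range(I - K) = ker((I - K)^*)^⊥, with dim ker(I - K) = dim ker((I - K)^*). Since det(I - K) ≠ 0, 1 is not an eigenvalue of K and ker(I - K) = {0}, so we are in the first case: for every y there is a unique x = (I - K)^(-1) y. Explicitly, by the Sherman–Morrison formula, (I - u v^T)^(-1) = I + u v^T/(1 - v·u), i.e. (I - K)^(-1) = I + K/(3).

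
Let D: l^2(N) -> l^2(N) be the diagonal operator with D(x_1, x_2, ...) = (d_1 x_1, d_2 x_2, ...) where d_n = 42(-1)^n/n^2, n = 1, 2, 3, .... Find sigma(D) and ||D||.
sigma(D) = {42(-1)^n/n^2 : n ≥ 1} ∪ {0}; ||D|| = 42

A bounded diagonal operator on l^2 with diagonal entries d_n has spectrum equal to the closure of {d_n : n ≥ 1}: every d_n is an eigenvalue (with eigenvector e_n), so {d_n} ⊂ sigma(D); the spectrum is closed, so its closure is too; and for lambda not in the closure, (D - lambda I) has bounded inverse (the diagonal entries 1/(d_n - lambda) are bounded). For our sequence d_n = 42(-1)^n/n^2, n = 1, 2, 3, ...:
  - {d_n} = {42(-1)^n/n^2 : n ≥ 1}; the only limit point is 0
  - closure = {42(-1)^n/n^2 : n ≥ 1} ∪ {0}
For the norm: a diagonal operator has ||D|| = sup_n |d_n|. Here |d_n| = 42/n^2 is decreasing, so sup_n |d_n| = |d_1| = 42. So ||D|| = 42.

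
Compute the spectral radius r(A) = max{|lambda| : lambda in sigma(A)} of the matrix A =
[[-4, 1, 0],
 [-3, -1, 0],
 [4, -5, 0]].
r(A) = sqrt(7) ≈ 2.6458

The eigenvalues of A are the roots of its characteristic polynomial. With M = A (coefficients from the trace, the sum of principal 2x2 minors, and det A):
  p(λ) = det(λ I - M) = λ^3 + 5λ^2 + 7λ.
The constant term is 0, so λ = 0 is a root. Dividing out λ leaves p(λ) = λ(λ^2 + 5λ + 7). For λ^2 + 5λ + 7 the discriminant is -3. It is negative, so the roots are the complex-conjugate pair λ = -5/2 ± (sqrt(3)/2) i ≈ -2.5 ± 0.866i. For a conjugate pair the product of the roots equals the constant term, so |λ|^2 = 7 and |λ| = sqrt(7) ≈ 2.6458.
Thus the eigenvalues (to 4 decimals) are -2.5 ± 0.866i (modulus 2.6458); 0 (modulus 0). The spectral radius is the largest modulus: r(A) = sqrt(7) ≈ 2.6458. (Cross-check: r(A) ≤ ||A||_2 ≈ 7.4924; equality holds whenever A is normal, though it can also hold for some non-normal A.)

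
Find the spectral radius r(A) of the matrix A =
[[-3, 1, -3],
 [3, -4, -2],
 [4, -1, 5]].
r(A) ≈ 5.0254

The eigenvalues of A are the roots of its characteristic polynomial. With M = A (coefficients from the trace, the sum of principal 2x2 minors, and det A):
  p(λ) = det(λ I - M) = λ^3 + 2λ^2 - 16λ - 4.
No integer candidate from the rational root theorem (±divisors of 4) is a root, so the roots are irrational. The cubic discriminant is Δ = 19408 > 0, so there are three distinct real roots. p(-6) = -52 and p(-5) = 1 have opposite signs, so a root lies in (-6, -5); Newton's method refines it to λ ≈ -5.0254. p(-1) = 13 and p(0) = -4 have opposite signs, so a root lies in (-1, 0); Newton's method refines it to λ ≈ -0.2435. p(3) = -7 and p(4) = 28 have opposite signs, so a root lies in (3, 4); Newton's method refines it to λ ≈ 3.2689. Check (Vieta): the three roots sum to -2, matching tr M = -2.
Thus the eigenvalues (to 4 decimals) are -5.0254 (modulus 5.0254); -0.2435 (modulus 0.2435); 3.2689 (modulus 3.2689). The spectral radius is the largest modulus: r(A) ≈ 5.0254. (Cross-check: r(A) ≤ ||A||_2 ≈ 7.9429; equality holds whenever A is normal, though it can also hold for some non-normal A.)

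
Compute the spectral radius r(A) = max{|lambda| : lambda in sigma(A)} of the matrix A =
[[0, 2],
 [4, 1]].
r(A) = (1 + sqrt(33))/2 ≈ 3.3723

The eigenvalues of A are the roots of its characteristic polynomial. With M = A (coefficients from the trace and determinant):
  p(λ) = det(λ I - M) = λ^2 - λ - 8.
For λ^2 - λ - 8 the discriminant is 33. It is nonnegative but not a perfect square, so the roots are real and irrational: λ = (1 ± sqrt(33))/2 ≈ 3.3723, -2.3723.
Thus the eigenvalues (to 4 decimals) are 3.3723 (modulus 3.3723); -2.3723 (modulus 2.3723). The spectral radius is the largest modulus: r(A) = (1 + sqrt(33))/2 ≈ 3.3723. (Cross-check: r(A) ≤ ||A||_2 ≈ 4.1594; equality holds whenever A is normal, though it can also hold for some non-normal A.)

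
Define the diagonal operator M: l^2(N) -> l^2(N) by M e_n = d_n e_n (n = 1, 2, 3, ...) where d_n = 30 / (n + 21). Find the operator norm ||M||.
||M|| = 15/11 (attained at n = 1)

For M diagonal, ||M|| = sup_n |d_n| = sup_n 30/(n + 21). This is positive and strictly decreasing in n, so the supremum is attained at n = 1: d_1 = 30/(1 + 21) = 15/11. Hence ||M|| = 15/11.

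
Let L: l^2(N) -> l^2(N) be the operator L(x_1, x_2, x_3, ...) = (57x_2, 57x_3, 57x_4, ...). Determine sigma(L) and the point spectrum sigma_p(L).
sigma(L) = closed disk {z in C : |z| ≤ 57}; sigma_p(L) = open disk {z in C : |z| < 57}

Note L = 57·V where V is the unit left shift (V x)_k = x_{k+1}; so sigma(L) = 57·sigma(V) and ||L|| = 57||V||. ||L x||^2 = 3249sum_{k≥2} |x_k|^2 ≤ 3249||x||^2, with equality on {x : x_1 = 0}, so ||L|| = 57. For any lambda with |lambda| < 57, set r = lambda/57 (|r| < 1); the vector x = (1, r, r^2, ...) is in l^2 and satisfies L x = 57(r, r^2, ...) = lambda x, so lambda is an eigenvalue. On the boundary |lambda| = 57 the geometric series diverges, so no l^2 eigenvector exists, but these lambda lie in the approximate point spectrum. Hence sigma(L) is the closed disk of radius 57 and sigma_p(L) is the open disk.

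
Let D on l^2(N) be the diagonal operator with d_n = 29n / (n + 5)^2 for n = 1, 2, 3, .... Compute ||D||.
||D|| = 29/20 (attained at n = 5)

For D diagonal, ||D|| = sup_n |d_n|. Treat f(x) = 29x / (x + 5)^2 for real x > 0. By the quotient rule, f'(x) = 29(5 - x)/(x + 5)^3, which is positive for x < 5 and negative for x > 5. So f has a unique maximum at x = 5, and since 5 is a positive integer, the supremum over n ≥ 1 is attained at n = 5: d_5 = 29·5/(5 + 5)^2 = 29·5/100 = 29/20. Hence ||D|| = 29/20.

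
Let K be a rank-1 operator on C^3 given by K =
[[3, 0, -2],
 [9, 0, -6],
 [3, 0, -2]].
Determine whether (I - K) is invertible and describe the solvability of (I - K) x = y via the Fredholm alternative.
(I - K) is singular (det(I - K) = 0, i.e. 1 ∈ sigma(K)). (I - K) x = y is solvable iff y ⊥ ker((I - K)^*) = span{(3, 0, -2)}, i.e. iff 3y_1 - 2y_3 = 0. When solvable, the solutions are x = y + c·(1, 3, 1), c arbitrary (ker(I - K) = span{(1, 3, 1)}, dimension 1).

K has rank 1, so it is an outer product K = u v^T: every row of K is a multiple of one row vector. Reading off the entries, u = (1, 3, 1) and v = (3, 0, -2) (row i of K equals u_i·v^T). A rank-one matrix u v^T satisfies K u = u (v·u) and kills the (2)-dimensional subspace v^⊥, so its characteristic polynomial is lambda^2 (lambda - v·u) with v·u = tr K = 1. Hence the eigenvalues of I - K are 1 (multiplicity 2) and 1 - (1) = 0, so det(I - K) = 0. (Direct check: I - K =
[[-2, 0, 2],
 [-9, 1, 6],
 [-3, 0, 3]]
has determinant 0.) So 1 is an eigenvalue of K and (I - K) is not invertible. The finite-dimensional Fredholm alternative says: either (I - K) is invertible, or ker(I - K) ≠ {0} and then range(I - K) = ker((I - K)^*)^⊥, with dim ker(I - K) = dim ker((I - K)^*). We are in the second case, so we need both kernels. Kernel of I - K: (I - K) u = u - u (v·u) = u - u = 0, so ker(I - K) = span{u} = span{(1, 3, 1)} (it is exactly 1-dimensional because rank(I - K) = 2). Kernel of the adjoint: K is real, so (I - K)^* = I - K^T = I - v u^T, and (I - v u^T) v = v - v (u·v) = 0; hence ker((I - K)^*) = span{v} = span{(3, 0, -2)}. Therefore (I - K) x = y is solvable iff <y, v> = 0, i.e. iff 3y_1 - 2y_3 = 0. When this holds, K y = u (v·y) = 0, so (I - K) y = y and x = y is a particular solution; the full solution set is the line x = y + c·u = y + c·(1, 3, 1), c ∈ C.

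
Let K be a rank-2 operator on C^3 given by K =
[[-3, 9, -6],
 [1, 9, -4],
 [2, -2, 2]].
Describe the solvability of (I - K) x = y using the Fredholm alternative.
(I - K) is invertible (det(I - K) = -27 ≠ 0), so for every y in C^3 the equation (I - K) x = y has a unique solution.

K has rank 2 and factors as K = U V^T = u1 v1^T + u2 v2^T with u1 = (-3, -2, 1), v1 = (1, -3, 2), u2 = (0, -3, -1), v2 = (-1, -1, 0) (multiplying out reproduces the displayed K). The nonzero eigenvalues of U V^T coincide with those of the 2 x 2 matrix G = V^T U = [[v1·u1, v1·u2], [v2·u1, v2·u2]] = [[5, 7], [5, 3]], and by the Sylvester determinant identity det(I_3 - U V^T) = det(I_2 - V^T U) = det([[-4, -7], [-5, -2]]) = (-4)(-2) - (-7)(-5) = -27. (Direct check: I - K =
[[4, -9, 6],
 [-1, -8, 4],
 [-2, 2, -1]]
has determinant -27.) The finite-dimensional Fredholm alternative says: either (I - K) is invertible, or ker(I - K) ≠ {0} and then range(I - K) = ker((I - K)^*)^⊥, with dim ker(I - K) = dim ker((I - K)^*). Since det(I - K) ≠ 0, 1 is not an eigenvalue of K and ker(I - K) = {0}, so we are in the first case: for every y there is a unique x = (I - K)^(-1) y. (Explicitly, by the Woodbury identity, (I - U V^T)^(-1) = I + U (I_2 - G)^(-1) V^T.)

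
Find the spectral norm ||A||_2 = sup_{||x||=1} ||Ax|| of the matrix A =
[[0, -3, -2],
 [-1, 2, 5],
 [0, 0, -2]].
||A||_2 ≈ 6.5234 (= sqrt(largest eigenvalue of A^T A))

||A||_2 = sigma_max(A) = sqrt(lambda_max(A^T A)). Form the symmetric matrix M = A^T A =
[[1, -2, -5],
 [-2, 13, 16],
 [-5, 16, 33]].
Its characteristic polynomial (trace, sum of principal 2x2 minors, determinant of M give the coefficients) is
  p(λ) = det(λ I - M) = λ^3 - 47λ^2 + 190λ - 36.
No integer candidate from the rational root theorem (±divisors of 36) is a root, so the roots are irrational. The cubic discriminant is Δ = 43110036 > 0, so there are three distinct real roots. p(0) = -36 and p(1) = 108 have opposite signs, so a root lies in (0, 1); Newton's method refines it to λ ≈ 0.1993. p(4) = 36 and p(5) = -136 have opposite signs, so a root lies in (4, 5); Newton's method refines it to λ ≈ 4.2457. p(42) = -876 and p(43) = 738 have opposite signs, so a root lies in (42, 43); Newton's method refines it to λ ≈ 42.5551. Check (Vieta): the three roots sum to 47, matching tr M = 47.
So the eigenvalues of A^T A are ≈ 0.1993, 4.2457, 42.5551 (all ≥ 0, as they must be for A^T A). The largest is λ_max ≈ 42.5551, hence ||A||_2 = sqrt(λ_max) ≈ 6.5234.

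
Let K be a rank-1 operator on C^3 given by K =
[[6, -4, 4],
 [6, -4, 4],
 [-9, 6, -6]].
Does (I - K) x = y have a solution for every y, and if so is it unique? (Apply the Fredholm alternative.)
(I - K) is invertible (det(I - K) = 5 ≠ 0), so for every y in C^3 the equation (I - K) x = y has a unique solution.

K has rank 1, so it is an outer product K = u v^T: every row of K is a multiple of one row vector. Reading off the entries, u = (-2, -2, 3) and v = (-3, 2, -2) (row i of K equals u_i·v^T). A rank-one matrix u v^T satisfies K u = u (v·u) and kills the (2)-dimensional subspace v^⊥, so its characteristic polynomial is lambda^2 (lambda - v·u) with v·u = tr K = -4. Hence the eigenvalues of I - K are 1 (multiplicity 2) and 1 - (-4) = 5, so det(I - K) = 5. (Direct check: I - K =
[[-5, 4, -4],
 [-6, 5, -4],
 [9, -6, 7]]
has determinant 5.) The finite-dimensional Fredholm alternative says: either (I - K) is invertible, or ker(I - K) ≠ {0} and then range(I - K) = ker((I - K)^*)^⊥, with dim ker(I - K) = dim ker((I - K)^*). Since det(I - K) ≠ 0, 1 is not an eigenvalue of K and ker(I - K) = {0}, so we are in the first case: for every y there is a unique x = (I - K)^(-1) y. Explicitly, by the Sherman–Morrison formula, (I - u v^T)^(-1) = I + u v^T/(1 - v·u), i.e. (I - K)^(-1) = I + K/(5).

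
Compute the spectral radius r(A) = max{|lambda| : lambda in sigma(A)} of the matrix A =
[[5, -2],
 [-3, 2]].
r(A) = (7 + sqrt(33))/2 ≈ 6.3723

The eigenvalues of A are the roots of its characteristic polynomial. With M = A (coefficients from the trace and determinant):
  p(λ) = det(λ I - M) = λ^2 - 7λ + 4.
For λ^2 - 7λ + 4 the discriminant is 33. It is nonnegative but not a perfect square, so the roots are real and irrational: λ = (7 ± sqrt(33))/2 ≈ 6.3723, 0.6277.
Thus the eigenvalues (to 4 decimals) are 6.3723 (modulus 6.3723); 0.6277 (modulus 0.6277). The spectral radius is the largest modulus: r(A) = (7 + sqrt(33))/2 ≈ 6.3723. (Cross-check: r(A) ≤ ||A||_2 ≈ 6.451; equality holds whenever A is normal, though it can also hold for some non-normal A.)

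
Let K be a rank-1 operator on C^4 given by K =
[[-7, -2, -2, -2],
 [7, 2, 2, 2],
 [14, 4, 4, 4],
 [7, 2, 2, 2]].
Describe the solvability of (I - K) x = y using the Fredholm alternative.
(I - K) is singular (det(I - K) = 0, i.e. 1 ∈ sigma(K)). (I - K) x = y is solvable iff y ⊥ ker((I - K)^*) = span{(-7, -2, -2, -2)}, i.e. iff -7y_1 - 2y_2 - 2y_3 - 2y_4 = 0. When solvable, the solutions are x = y + c·(1, -1, -2, -1), c arbitrary (ker(I - K) = span{(1, -1, -2, -1)}, dimension 1).

K has rank 1, so it is an outer product K = u v^T: every row of K is a multiple of one row vector. Reading off the entries, u = (1, -1, -2, -1) and v = (-7, -2, -2, -2) (row i of K equals u_i·v^T). A rank-one matrix u v^T satisfies K u = u (v·u) and kills the (3)-dimensional subspace v^⊥, so its characteristic polynomial is lambda^3 (lambda - v·u) with v·u = tr K = 1. Hence the eigenvalues of I - K are 1 (multiplicity 3) and 1 - (1) = 0, so det(I - K) = 0. (Direct check: I - K =
[[8, 2, 2, 2],
 [-7, -1, -2, -2],
 [-14, -4, -3, -4],
 [-7, -2, -2, -1]]
has determinant 0.) So 1 is an eigenvalue of K and (I - K) is not invertible. The finite-dimensional Fredholm alternative says: either (I - K) is invertible, or ker(I - K) ≠ {0} and then range(I - K) = ker((I - K)^*)^⊥, with dim ker(I - K) = dim ker((I - K)^*). We are in the second case, so we need both kernels. Kernel of I - K: (I - K) u = u - u (v·u) = u - u = 0, so ker(I - K) = span{u} = span{(1, -1, -2, -1)} (it is exactly 1-dimensional because rank(I - K) = 3). Kernel of the adjoint: K is real, so (I - K)^* = I - K^T = I - v u^T, and (I - v u^T) v = v - v (u·v) = 0; hence ker((I - K)^*) = span{v} = span{(-7, -2, -2, -2)}. Therefore (I - K) x = y is solvable iff <y, v> = 0, i.e. iff -7y_1 - 2y_2 - 2y_3 - 2y_4 = 0. When this holds, K y = u (v·y) = 0, so (I - K) y = y and x = y is a particular solution; the full solution set is the line x = y + c·u = y + c·(1, -1, -2, -1), c ∈ C.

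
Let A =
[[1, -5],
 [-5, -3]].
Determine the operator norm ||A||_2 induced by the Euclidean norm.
||A||_2 = sqrt((60 + sqrt(464))/2) ≈ 6.3852 (= sqrt(largest eigenvalue of A^T A))

||A||_2 = sigma_max(A) = sqrt(lambda_max(A^T A)). Form the symmetric matrix M = A^T A =
[[26, 10],
 [10, 34]].
Its characteristic polynomial (trace, determinant of M give the coefficients) is
  p(λ) = det(λ I - M) = λ^2 - 60λ + 784.
For λ^2 - 60λ + 784 the discriminant is 464. It is nonnegative but not a perfect square, so the roots are real and irrational: λ = (60 ± sqrt(464))/2 ≈ 40.7703, 19.2297.
So the eigenvalues of A^T A are ≈ 19.2297, 40.7703 (all ≥ 0, as they must be for A^T A). The largest is λ_max = (60 + sqrt(464))/2 ≈ 40.7703, hence ||A||_2 = sqrt(λ_max) = sqrt((60 + sqrt(464))/2) ≈ 6.3852.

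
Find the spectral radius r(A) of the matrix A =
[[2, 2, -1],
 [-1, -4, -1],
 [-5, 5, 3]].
r(A) ≈ 4.7368

The eigenvalues of A are the roots of its characteristic polynomial. With M = A (coefficients from the trace, the sum of principal 2x2 minors, and det A):
  p(λ) = det(λ I - M) = λ^3 - λ^2 - 12λ - 27.
No integer candidate from the rational root theorem (±divisors of 27) is a root, so the roots are irrational. The cubic discriminant is Δ = -18567 < 0, so there is one real root and a complex-conjugate pair. p(4) = -27 and p(5) = 13 have opposite signs, so a root lies in (4, 5); Newton's method refines it to λ ≈ 4.7368. Dividing out (λ - (4.7368)) leaves approximately λ^2 + 3.7368λ + 5.7001. For λ^2 + 3.7368λ + 5.7001 the discriminant is -8.8371. It is negative, so the remaining roots are the complex-conjugate pair λ ≈ -1.8684 ± 1.4864i. Their product equals the constant term, so |λ|^2 ≈ 5.7001 and |λ| ≈ 2.3875.
Thus the eigenvalues (to 4 decimals) are 4.7368 (modulus 4.7368); -1.8684 ± 1.4864i (modulus 2.3875). The spectral radius is the largest modulus: r(A) ≈ 4.7368. (Cross-check: r(A) ≤ ||A||_2 ≈ 8.1107; equality holds whenever A is normal, though it can also hold for some non-normal A.)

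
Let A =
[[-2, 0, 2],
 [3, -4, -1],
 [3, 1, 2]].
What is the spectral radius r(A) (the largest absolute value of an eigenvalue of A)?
r(A) ≈ 3.7196

The eigenvalues of A are the roots of its characteristic polynomial. With M = A (coefficients from the trace, the sum of principal 2x2 minors, and det A):
  p(λ) = det(λ I - M) = λ^3 + 4λ^2 - 9λ - 44.
No integer candidate from the rational root theorem (±divisors of 44) is a root, so the roots are irrational. The cubic discriminant is Δ = -8284 < 0, so there is one real root and a complex-conjugate pair. p(3) = -8 and p(4) = 48 have opposite signs, so a root lies in (3, 4); Newton's method refines it to λ ≈ 3.1803. Dividing out (λ - (3.1803)) leaves approximately λ^2 + 7.1803λ + 13.8353. For λ^2 + 7.1803λ + 13.8353 the discriminant is -3.7847. It is negative, so the remaining roots are the complex-conjugate pair λ ≈ -3.5901 ± 0.9727i. Their product equals the constant term, so |λ|^2 ≈ 13.8353 and |λ| ≈ 3.7196.
Thus the eigenvalues (to 4 decimals) are 3.1803 (modulus 3.1803); -3.5901 ± 0.9727i (modulus 3.7196). The spectral radius is the largest modulus: r(A) ≈ 3.7196. (Cross-check: r(A) ≤ ||A||_2 ≈ 5.4611; equality holds whenever A is normal, though it can also hold for some non-normal A.)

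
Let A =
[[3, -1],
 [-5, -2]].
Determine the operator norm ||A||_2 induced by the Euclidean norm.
||A||_2 = sqrt((39 + sqrt(1037))/2) ≈ 5.9667 (= sqrt(largest eigenvalue of A^T A))

||A||_2 = sigma_max(A) = sqrt(lambda_max(A^T A)). Form the symmetric matrix M = A^T A =
[[34, 7],
 [7, 5]].
Its characteristic polynomial (trace, determinant of M give the coefficients) is
  p(λ) = det(λ I - M) = λ^2 - 39λ + 121.
For λ^2 - 39λ + 121 the discriminant is 1037. It is nonnegative but not a perfect square, so the roots are real and irrational: λ = (39 ± sqrt(1037))/2 ≈ 35.6012, 3.3988.
So the eigenvalues of A^T A are ≈ 3.3988, 35.6012 (all ≥ 0, as they must be for A^T A). The largest is λ_max = (39 + sqrt(1037))/2 ≈ 35.6012, hence ||A||_2 = sqrt(λ_max) = sqrt((39 + sqrt(1037))/2) ≈ 5.9667.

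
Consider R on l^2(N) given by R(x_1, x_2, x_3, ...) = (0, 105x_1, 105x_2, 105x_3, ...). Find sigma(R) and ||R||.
sigma(R) = closed disk {z in C : |z| ≤ 105}; ||R|| = 105

Note R = 105·U where U is the unit right shift (U x)_k = x_{k-1} (with x_0 := 0); so ||R|| = 105||U|| and sigma(R) = 105·sigma(U). ||R x||^2 = sum_{k≥1} |105x_k|^2 = 11025||x||^2, so ||R|| = 105 and sigma(R) ⊂ {|z| ≤ 105}. For any |lambda| < 105, the equation (R - lambda I) x = 0 forces x_1 = 0, then 105x_k = lambda x_{k+1} ⇒ x = 0, so R has no eigenvalues. But (R - lambda I) is not surjective for |lambda| < 105: solving (R - lambda I) x = e_1 would require x_n proportional to (lambda/105)^(-n), which is not in l^2. So every |lambda| < 105 lies in the residual spectrum. The boundary |lambda| = 105 is in the approximate point spectrum (the spectrum is closed). Hence sigma(R) is the closed disk of radius 105.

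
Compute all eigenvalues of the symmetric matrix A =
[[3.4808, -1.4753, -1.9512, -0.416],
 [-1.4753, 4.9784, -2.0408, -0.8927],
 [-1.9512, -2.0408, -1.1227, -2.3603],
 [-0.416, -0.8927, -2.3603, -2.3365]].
sigma(A) ≈ {-5, 0, 4, 6}

A is real symmetric, so its spectrum consists of real eigenvalues. Expanding the characteristic polynomial of the displayed matrix gives
  det(λ I - A) = p(λ) = λ^4 + (-5)λ^3 + (-26)λ^2 + (119.9985)λ + (-0.0017).
Solving p(λ) = 0 yields eigenvalues ≈ -5, 0, 4, 6. (A is shown rounded to 4 decimals, so these recover the underlying integer eigenvalues to within that precision.)
Verification: the trace of A = 5 equals the sum of eigenvalues 5, and det(A) ≈ -0.0017 matches the eigenvalue product 0.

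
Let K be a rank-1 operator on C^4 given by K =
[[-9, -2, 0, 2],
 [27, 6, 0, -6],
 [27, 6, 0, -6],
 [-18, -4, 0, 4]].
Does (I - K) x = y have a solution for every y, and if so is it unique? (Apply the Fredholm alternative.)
(I - K) is singular (det(I - K) = 0, i.e. 1 ∈ sigma(K)). (I - K) x = y is solvable iff y ⊥ ker((I - K)^*) = span{(-9, -2, 0, 2)}, i.e. iff -9y_1 - 2y_2 + 2y_4 = 0. When solvable, the solutions are x = y + c·(1, -3, -3, 2), c arbitrary (ker(I - K) = span{(1, -3, -3, 2)}, dimension 1).

K has rank 1, so it is an outer product K = u v^T: every row of K is a multiple of one row vector. Reading off the entries, u = (1, -3, -3, 2) and v = (-9, -2, 0, 2) (row i of K equals u_i·v^T). A rank-one matrix u v^T satisfies K u = u (v·u) and kills the (3)-dimensional subspace v^⊥, so its characteristic polynomial is lambda^3 (lambda - v·u) with v·u = tr K = 1. Hence the eigenvalues of I - K are 1 (multiplicity 3) and 1 - (1) = 0, so det(I - K) = 0. (Direct check: I - K =
[[10, 2, 0, -2],
 [-27, -5, 0, 6],
 [-27, -6, 1, 6],
 [18, 4, 0, -3]]
has determinant 0.) So 1 is an eigenvalue of K and (I - K) is not invertible. The finite-dimensional Fredholm alternative says: either (I - K) is invertible, or ker(I - K) ≠ {0} and then range(I - K) = ker((I - K)^*)^⊥, with dim ker(I - K) = dim ker((I - K)^*). We are in the second case, so we need both kernels. Kernel of I - K: (I - K) u = u - u (v·u) = u - u = 0, so ker(I - K) = span{u} = span{(1, -3, -3, 2)} (it is exactly 1-dimensional because rank(I - K) = 3). Kernel of the adjoint: K is real, so (I - K)^* = I - K^T = I - v u^T, and (I - v u^T) v = v - v (u·v) = 0; hence ker((I - K)^*) = span{v} = span{(-9, -2, 0, 2)}. Therefore (I - K) x = y is solvable iff <y, v> = 0, i.e. iff -9y_1 - 2y_2 + 2y_4 = 0. When this holds, K y = u (v·y) = 0, so (I - K) y = y and x = y is a particular solution; the full solution set is the line x = y + c·u = y + c·(1, -3, -3, 2), c ∈ C.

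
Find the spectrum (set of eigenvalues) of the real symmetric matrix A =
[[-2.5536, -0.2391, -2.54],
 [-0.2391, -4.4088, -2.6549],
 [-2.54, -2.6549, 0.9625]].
sigma(A) ≈ {-6, -3, 3}

A is real symmetric, so its spectrum consists of real eigenvalues. Expanding the characteristic polynomial of the displayed matrix gives
  det(λ I - A) = p(λ) = λ^3 + (6)λ^2 + (-9)λ + (-54).
Solving p(λ) = 0 yields eigenvalues ≈ -6, -3, 3. (A is shown rounded to 4 decimals, so these recover the underlying integer eigenvalues to within that precision.)
Verification: the trace of A = -6 equals the sum of eigenvalues -6, and det(A) ≈ 53.9992 matches the eigenvalue product 54.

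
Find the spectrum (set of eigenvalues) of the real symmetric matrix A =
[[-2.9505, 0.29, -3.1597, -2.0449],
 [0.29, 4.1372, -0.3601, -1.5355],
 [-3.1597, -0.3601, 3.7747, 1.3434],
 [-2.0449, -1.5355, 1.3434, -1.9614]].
sigma(A) ≈ {-5, -2, 4, 6}

A is real symmetric, so its spectrum consists of real eigenvalues. Expanding the characteristic polynomial of the displayed matrix gives
  det(λ I - A) = p(λ) = λ^4 + (-3)λ^3 + (-36)λ^2 + (68.0013)λ + (240.0013).
Solving p(λ) = 0 yields eigenvalues ≈ -5, -2, 4, 6. (A is shown rounded to 4 decimals, so these recover the underlying integer eigenvalues to within that precision.)
Verification: the trace of A = 3 equals the sum of eigenvalues 3, and det(A) ≈ 240.0013 matches the eigenvalue product 240.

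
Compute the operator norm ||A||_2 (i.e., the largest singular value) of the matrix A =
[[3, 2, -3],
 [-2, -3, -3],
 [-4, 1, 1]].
||A||_2 ≈ 5.8484 (= sqrt(largest eigenvalue of A^T A))

||A||_2 = sigma_max(A) = sqrt(lambda_max(A^T A)). Form the symmetric matrix M = A^T A =
[[29, 8, -7],
 [8, 14, 4],
 [-7, 4, 19]].
Its characteristic polynomial (trace, sum of principal 2x2 minors, determinant of M give the coefficients) is
  p(λ) = det(λ I - M) = λ^3 - 62λ^2 + 1094λ - 4900.
No integer candidate from the rational root theorem (±divisors of 4900) is a root, so the roots are irrational. The cubic discriminant is Δ = 26214048 > 0, so there are three distinct real roots. p(6) = -352 and p(7) = 63 have opposite signs, so a root lies in (6, 7); Newton's method refines it to λ ≈ 6.8341. p(20) = 180 and p(21) = -7 have opposite signs, so a root lies in (20, 21); Newton's method refines it to λ ≈ 20.9626. p(34) = -72 and p(35) = 315 have opposite signs, so a root lies in (34, 35); Newton's method refines it to λ ≈ 34.2033. Check (Vieta): the three roots sum to 62, matching tr M = 62.
So the eigenvalues of A^T A are ≈ 6.8341, 20.9626, 34.2033 (all ≥ 0, as they must be for A^T A). The largest is λ_max ≈ 34.2033, hence ||A||_2 = sqrt(λ_max) ≈ 5.8484.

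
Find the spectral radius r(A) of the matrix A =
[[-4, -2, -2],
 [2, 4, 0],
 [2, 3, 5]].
r(A) ≈ 4.2122

The eigenvalues of A are the roots of its characteristic polynomial. With M = A (coefficients from the trace, the sum of principal 2x2 minors, and det A):
  p(λ) = det(λ I - M) = λ^3 - 5λ^2 - 8λ + 56.
No integer candidate from the rational root theorem (±divisors of 56) is a root, so the roots are irrational. The cubic discriminant is Δ = -12704 < 0, so there is one real root and a complex-conjugate pair. p(-4) = -56 and p(-3) = 8 have opposite signs, so a root lies in (-4, -3); Newton's method refines it to λ ≈ -3.1562. Dividing out (λ - (-3.1562)) leaves approximately λ^2 - 8.1562λ + 17.7428. For λ^2 - 8.1562λ + 17.7428 the discriminant is -4.4472. It is negative, so the remaining roots are the complex-conjugate pair λ ≈ 4.0781 ± 1.0544i. Their product equals the constant term, so |λ|^2 ≈ 17.7428 and |λ| ≈ 4.2122.
Thus the eigenvalues (to 4 decimals) are -3.1562 (modulus 3.1562); 4.0781 ± 1.0544i (modulus 4.2122). The spectral radius is the largest modulus: r(A) ≈ 4.2122. (Cross-check: r(A) ≤ ||A||_2 ≈ 8.1711; equality holds whenever A is normal, though it can also hold for some non-normal A.)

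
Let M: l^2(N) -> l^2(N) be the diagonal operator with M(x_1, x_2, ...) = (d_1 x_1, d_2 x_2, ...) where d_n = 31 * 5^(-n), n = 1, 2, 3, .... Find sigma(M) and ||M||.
sigma(M) = {31 * 5^(-n) : n ≥ 1} ∪ {0}; ||M|| = 31/5

A bounded diagonal operator on l^2 with diagonal entries d_n has spectrum equal to the closure of {d_n : n ≥ 1}: every d_n is an eigenvalue (with eigenvector e_n), so {d_n} ⊂ sigma(M); the spectrum is closed, so its closure is too; and for lambda not in the closure, (M - lambda I) has bounded inverse (the diagonal entries 1/(d_n - lambda) are bounded). For our sequence d_n = 31 * 5^(-n), n = 1, 2, 3, ...:
  - {d_n} = {31 * 5^(-n) : n ≥ 1}; the only limit point is 0
  - closure = {31 * 5^(-n) : n ≥ 1} ∪ {0}
For the norm: a diagonal operator has ||M|| = sup_n |d_n|. Here d_n = 31 * 5^(-n) is positive and decreasing, so sup_n |d_n| = d_1 = 31/5. So ||M|| = 31/5.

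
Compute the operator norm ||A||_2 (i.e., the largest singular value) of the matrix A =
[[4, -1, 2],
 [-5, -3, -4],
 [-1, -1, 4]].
||A||_2 ≈ 8.139 (= sqrt(largest eigenvalue of A^T A))

||A||_2 = sigma_max(A) = sqrt(lambda_max(A^T A)). Form the symmetric matrix M = A^T A =
[[42, 12, 24],
 [12, 11, 6],
 [24, 6, 36]].
Its characteristic polynomial (trace, sum of principal 2x2 minors, determinant of M give the coefficients) is
  p(λ) = det(λ I - M) = λ^3 - 89λ^2 + 1614λ - 7056.
No integer candidate from the rational root theorem (±divisors of 7056) is a root, so the roots are irrational. The cubic discriminant is Δ = 819212580 > 0, so there are three distinct real roots. p(6) = -360 and p(7) = 224 have opposite signs, so a root lies in (6, 7); Newton's method refines it to λ ≈ 6.5876. p(16) = 80 and p(17) = -426 have opposite signs, so a root lies in (16, 17); Newton's method refines it to λ ≈ 16.1692. p(66) = -720 and p(67) = 2324 have opposite signs, so a root lies in (66, 67); Newton's method refines it to λ ≈ 66.2432. Check (Vieta): the three roots sum to 89, matching tr M = 89.
So the eigenvalues of A^T A are ≈ 6.5876, 16.1692, 66.2432 (all ≥ 0, as they must be for A^T A). The largest is λ_max ≈ 66.2432, hence ||A||_2 = sqrt(λ_max) ≈ 8.139.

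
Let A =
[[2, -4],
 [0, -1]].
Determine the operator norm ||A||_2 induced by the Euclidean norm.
||A||_2 = sqrt((21 + sqrt(425))/2) ≈ 4.5616 (= sqrt(largest eigenvalue of A^T A))

||A||_2 = sigma_max(A) = sqrt(lambda_max(A^T A)). Form the symmetric matrix M = A^T A =
[[4, -8],
 [-8, 17]].
Its characteristic polynomial (trace, determinant of M give the coefficients) is
  p(λ) = det(λ I - M) = λ^2 - 21λ + 4.
For λ^2 - 21λ + 4 the discriminant is 425. It is nonnegative but not a perfect square, so the roots are real and irrational: λ = (21 ± sqrt(425))/2 ≈ 20.8078, 0.1922.
So the eigenvalues of A^T A are ≈ 0.1922, 20.8078 (all ≥ 0, as they must be for A^T A). The largest is λ_max = (21 + sqrt(425))/2 ≈ 20.8078, hence ||A||_2 = sqrt(λ_max) = sqrt((21 + sqrt(425))/2) ≈ 4.5616.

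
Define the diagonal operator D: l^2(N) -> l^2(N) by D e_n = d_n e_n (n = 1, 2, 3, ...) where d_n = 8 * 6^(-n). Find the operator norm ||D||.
||D|| = 4/3 (attained at n = 1)

For D diagonal, ||D|| = sup_n |d_n|. The sequence d_n = 8 * 6^(-n) is positive and strictly decreasing (ratio 6^(-1) < 1), so the supremum is d_1 = 8/6 = 4/3. Hence ||D|| = 4/3.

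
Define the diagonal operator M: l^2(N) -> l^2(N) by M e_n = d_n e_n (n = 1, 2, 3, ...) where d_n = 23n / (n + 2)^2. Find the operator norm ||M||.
||M|| = 23/8 (attained at n = 2)

For M diagonal, ||M|| = sup_n |d_n|. Treat f(x) = 23x / (x + 2)^2 for real x > 0. By the quotient rule, f'(x) = 23(2 - x)/(x + 2)^3, which is positive for x < 2 and negative for x > 2. So f has a unique maximum at x = 2, and since 2 is a positive integer, the supremum over n ≥ 1 is attained at n = 2: d_2 = 23·2/(2 + 2)^2 = 23·2/16 = 23/8. Hence ||M|| = 23/8.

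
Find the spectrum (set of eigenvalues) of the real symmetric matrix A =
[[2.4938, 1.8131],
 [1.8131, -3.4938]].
sigma(A) ≈ {-4, 3}

A is real symmetric, so its spectrum consists of real eigenvalues. Expanding the characteristic polynomial of the displayed matrix gives
  det(λ I - A) = p(λ) = λ^2 + (1)λ + (-12).
Solving p(λ) = 0 yields eigenvalues ≈ -4, 3. (A is shown rounded to 4 decimals, so these recover the underlying integer eigenvalues to within that precision.)
Verification: the trace of A = -1 equals the sum of eigenvalues -1, and det(A) ≈ -12.0002 matches the eigenvalue product -12.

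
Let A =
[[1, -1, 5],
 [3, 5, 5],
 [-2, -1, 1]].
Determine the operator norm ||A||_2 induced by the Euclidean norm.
||A||_2 ≈ 8.4382 (= sqrt(largest eigenvalue of A^T A))

||A||_2 = sigma_max(A) = sqrt(lambda_max(A^T A)). Form the symmetric matrix M = A^T A =
[[14, 16, 18],
 [16, 27, 19],
 [18, 19, 51]].
Its characteristic polynomial (trace, sum of principal 2x2 minors, determinant of M give the coefficients) is
  p(λ) = det(λ I - M) = λ^3 - 92λ^2 + 1528λ - 3364.
No integer candidate from the rational root theorem (±divisors of 3364) is a root, so the roots are irrational. The cubic discriminant is Δ = 3219998800 > 0, so there are three distinct real roots. p(2) = -668 and p(3) = 419 have opposite signs, so a root lies in (2, 3); Newton's method refines it to λ ≈ 2.5958. p(18) = 164 and p(19) = -685 have opposite signs, so a root lies in (18, 19); Newton's method refines it to λ ≈ 18.2001. p(71) = -737 and p(72) = 2972 have opposite signs, so a root lies in (71, 72); Newton's method refines it to λ ≈ 71.2041. Check (Vieta): the three roots sum to 92, matching tr M = 92.
So the eigenvalues of A^T A are ≈ 2.5958, 18.2001, 71.2041 (all ≥ 0, as they must be for A^T A). The largest is λ_max ≈ 71.2041, hence ||A||_2 = sqrt(λ_max) ≈ 8.4382.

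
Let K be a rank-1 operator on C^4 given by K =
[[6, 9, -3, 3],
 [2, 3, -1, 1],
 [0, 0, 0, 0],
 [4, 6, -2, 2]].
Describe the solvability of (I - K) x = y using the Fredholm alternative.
(I - K) is invertible (det(I - K) = -10 ≠ 0), so for every y in C^4 the equation (I - K) x = y has a unique solution.

K has rank 1, so it is an outer product K = u v^T: every row of K is a multiple of one row vector. Reading off the entries, u = (3, 1, 0, 2) and v = (2, 3, -1, 1) (row i of K equals u_i·v^T). A rank-one matrix u v^T satisfies K u = u (v·u) and kills the (3)-dimensional subspace v^⊥, so its characteristic polynomial is lambda^3 (lambda - v·u) with v·u = tr K = 11. Hence the eigenvalues of I - K are 1 (multiplicity 3) and 1 - (11) = -10, so det(I - K) = -10. (Direct check: I - K =
[[-5, -9, 3, -3],
 [-2, -2, 1, -1],
 [0, 0, 1, 0],
 [-4, -6, 2, -1]]
has determinant -10.) The finite-dimensional Fredholm alternative says: either (I - K) is invertible, or ker(I - K) ≠ {0} and then range(I - K) = ker((I - K)^*)^⊥, with dim ker(I - K) = dim ker((I - K)^*). Since det(I - K) ≠ 0, 1 is not an eigenvalue of K and ker(I - K) = {0}, so we are in the first case: for every y there is a unique x = (I - K)^(-1) y. Explicitly, by the Sherman–Morrison formula, (I - u v^T)^(-1) = I + u v^T/(1 - v·u), i.e. (I - K)^(-1) = I + K/(-10).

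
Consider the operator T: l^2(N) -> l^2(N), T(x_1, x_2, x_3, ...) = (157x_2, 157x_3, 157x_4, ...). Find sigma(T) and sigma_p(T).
sigma(T) = closed disk {z in C : |z| ≤ 157}; sigma_p(T) = open disk {z in C : |z| < 157}

Note T = 157·V where V is the unit left shift (V x)_k = x_{k+1}; so sigma(T) = 157·sigma(V) and ||T|| = 157||V||. ||T x||^2 = 24649sum_{k≥2} |x_k|^2 ≤ 24649||x||^2, with equality on {x : x_1 = 0}, so ||T|| = 157. For any lambda with |lambda| < 157, set r = lambda/157 (|r| < 1); the vector x = (1, r, r^2, ...) is in l^2 and satisfies T x = 157(r, r^2, ...) = lambda x, so lambda is an eigenvalue. On the boundary |lambda| = 157 the geometric series diverges, so no l^2 eigenvector exists, but these lambda lie in the approximate point spectrum. Hence sigma(T) is the closed disk of radius 157 and sigma_p(T) is the open disk.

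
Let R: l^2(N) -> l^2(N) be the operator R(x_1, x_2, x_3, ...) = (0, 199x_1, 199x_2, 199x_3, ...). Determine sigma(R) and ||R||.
sigma(R) = closed disk {z in C : |z| ≤ 199}; ||R|| = 199

Note R = 199·U where U is the unit right shift (U x)_k = x_{k-1} (with x_0 := 0); so ||R|| = 199||U|| and sigma(R) = 199·sigma(U). ||R x||^2 = sum_{k≥1} |199x_k|^2 = 39601||x||^2, so ||R|| = 199 and sigma(R) ⊂ {|z| ≤ 199}. For any |lambda| < 199, the equation (R - lambda I) x = 0 forces x_1 = 0, then 199x_k = lambda x_{k+1} ⇒ x = 0, so R has no eigenvalues. But (R - lambda I) is not surjective for |lambda| < 199: solving (R - lambda I) x = e_1 would require x_n proportional to (lambda/199)^(-n), which is not in l^2. So every |lambda| < 199 lies in the residual spectrum. The boundary |lambda| = 199 is in the approximate point spectrum (the spectrum is closed). Hence sigma(R) is the closed disk of radius 199.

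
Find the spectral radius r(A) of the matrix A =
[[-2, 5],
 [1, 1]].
r(A) = (1 + sqrt(29))/2 ≈ 3.1926

The eigenvalues of A are the roots of its characteristic polynomial. With M = A (coefficients from the trace and determinant):
  p(λ) = det(λ I - M) = λ^2 + λ - 7.
For λ^2 + λ - 7 the discriminant is 29. It is nonnegative but not a perfect square, so the roots are real and irrational: λ = (-1 ± sqrt(29))/2 ≈ 2.1926, -3.1926.
Thus the eigenvalues (to 4 decimals) are 2.1926 (modulus 2.1926); -3.1926 (modulus 3.1926). The spectral radius is the largest modulus: r(A) = (1 + sqrt(29))/2 ≈ 3.1926. (Cross-check: r(A) ≤ ||A||_2 ≈ 5.4157; equality holds whenever A is normal, though it can also hold for some non-normal A.)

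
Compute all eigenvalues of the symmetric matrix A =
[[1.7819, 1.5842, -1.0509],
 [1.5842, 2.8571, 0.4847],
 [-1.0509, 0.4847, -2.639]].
sigma(A) ≈ {-3, 1, 4}

A is real symmetric, so its spectrum consists of real eigenvalues. Expanding the characteristic polynomial of the displayed matrix gives
  det(λ I - A) = p(λ) = λ^3 + (-2)λ^2 + (-11)λ + (12).
Solving p(λ) = 0 yields eigenvalues ≈ -3, 1, 4. (A is shown rounded to 4 decimals, so these recover the underlying integer eigenvalues to within that precision.)
Verification: the trace of A = 2 equals the sum of eigenvalues 2, and det(A) ≈ -12.0001 matches the eigenvalue product -12.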